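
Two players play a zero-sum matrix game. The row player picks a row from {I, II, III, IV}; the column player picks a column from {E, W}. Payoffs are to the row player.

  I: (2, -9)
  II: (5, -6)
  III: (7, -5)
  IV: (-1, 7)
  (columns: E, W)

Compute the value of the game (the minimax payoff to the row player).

Row minima: I → -9, II → -6, III → -5, IV → -1; maximin = -1.
Column maxima: E → 7, W → 7; minimax = 7.
-1 ≠ 7, so there is no saddle point; optimal play is mixed.
I is strictly dominated by II, so the row player never plays it.
II is strictly dominated by III, so the row player never plays it.
On the remaining 2×2 (III, IV vs E, W):
Let the row player play III with probability p. Expected payoff against E: 7p + (-1)(1−p) = 8p − 1; against W: (-5)p + 7(1−p) = −12p + 7.
Setting these equal: 8p − 1 = −12p + 7 ⇒ 20p = 8 ⇒ p = 2/5, and the value is (8)·(2/5) − 1 = 11/5.
For the column player: with q = P(E), equating III's and IV's payoffs gives 12q − 5 = −8q + 7 ⇒ q = 3/5.

11/5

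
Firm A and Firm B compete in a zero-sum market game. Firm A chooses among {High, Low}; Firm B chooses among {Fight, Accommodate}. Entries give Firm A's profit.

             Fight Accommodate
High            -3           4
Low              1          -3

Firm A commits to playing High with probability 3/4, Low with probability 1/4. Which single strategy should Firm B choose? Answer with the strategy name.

Fight

If Firm B plays Fight, Firm A's expected payoff is (3/4)·(-3) + (1/4)·1 = -2.
If Firm B plays Accommodate, Firm A's expected payoff is (3/4)·4 + (1/4)·(-3) = 9/4.
Firm B minimizes Firm A's payoff; the smallest is -2, so the best response is Fight.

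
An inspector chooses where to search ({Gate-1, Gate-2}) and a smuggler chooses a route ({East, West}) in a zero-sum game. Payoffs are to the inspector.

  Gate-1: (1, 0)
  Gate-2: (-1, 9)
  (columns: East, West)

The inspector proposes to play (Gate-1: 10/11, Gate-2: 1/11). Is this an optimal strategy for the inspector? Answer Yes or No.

Yes

Against East this mix gives (10/11)·1 + (1/11)·(-1) = 9/11.
Against West this mix gives (10/11)·0 + (1/11)·9 = 9/11.
All of the smuggler's active replies (East, West) yield 9/11, and no column does worse for the inspector. The mix makes the smuggler indifferent and guarantees 9/11, so it is optimal.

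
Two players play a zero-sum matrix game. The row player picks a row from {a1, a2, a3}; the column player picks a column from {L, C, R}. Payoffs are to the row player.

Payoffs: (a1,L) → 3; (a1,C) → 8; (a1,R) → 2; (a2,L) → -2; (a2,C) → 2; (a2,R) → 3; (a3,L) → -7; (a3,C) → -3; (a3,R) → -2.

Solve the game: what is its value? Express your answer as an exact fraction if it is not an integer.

Row minima: a1 → 2, a2 → -2, a3 → -7; maximin = 2.
Column maxima: L → 3, C → 8, R → 3; minimax = 3.
2 ≠ 3, so there is no saddle point; optimal play is mixed.
a3 is strictly dominated by a1, so the row player never plays it.
C is strictly dominated by L (it gives the row player strictly more in every row), so the column player never plays it.
On the remaining 2×2 (a1, a2 vs L, R):
Let the row player play a1 with probability p. Expected payoff against L: 3p + (-2)(1−p) = 5p − 2; against R: 2p + 3(1−p) = −p + 3.
Setting these equal: 5p − 2 = −p + 3 ⇒ 6p = 5 ⇒ p = 5/6, and the value is (5)·(5/6) − 2 = 13/6.
For the column player: with q = P(L), equating a1's and a2's payoffs gives q + 2 = −5q + 3 ⇒ q = 1/6.

13/6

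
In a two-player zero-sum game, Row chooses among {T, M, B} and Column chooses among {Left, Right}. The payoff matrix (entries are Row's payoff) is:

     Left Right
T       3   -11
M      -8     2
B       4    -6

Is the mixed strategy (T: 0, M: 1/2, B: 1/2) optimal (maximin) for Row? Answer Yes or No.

Yes

Against Left this mix gives (1/2)·(-8) + (1/2)·4 = -2.
Against Right this mix gives (1/2)·2 + (1/2)·(-6) = -2.
All of Column's active replies (Left, Right) yield -2, and no column does worse for Row. The mix makes Column indifferent and guarantees -2, so it is optimal.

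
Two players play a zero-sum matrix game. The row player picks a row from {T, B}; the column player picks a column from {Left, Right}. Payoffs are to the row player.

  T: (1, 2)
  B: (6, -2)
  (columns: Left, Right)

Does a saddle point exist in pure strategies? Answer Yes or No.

No

Row minima: T → 1, B → -2; maximin = 1.
Column maxima: Left → 6, Right → 2; minimax = 2.
1 ≠ 2, so no pure-strategy equilibrium exists.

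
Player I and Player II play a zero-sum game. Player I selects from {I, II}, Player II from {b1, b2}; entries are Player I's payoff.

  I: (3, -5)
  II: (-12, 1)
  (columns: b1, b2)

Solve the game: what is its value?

-19/7

Row minima: I → -5, II → -12; maximin = -5.
Column maxima: b1 → 3, b2 → 1; minimax = 1.
-5 ≠ 1, so there is no saddle point; optimal play is mixed.
Let Player I play I with probability p. Expected payoff against b1: 3p + (-12)(1−p) = 15p − 12; against b2: (-5)p + 1(1−p) = −6p + 1.
Setting these equal: 15p − 12 = −6p + 1 ⇒ 21p = 13 ⇒ p = 13/21, and the value is (15)·(13/21) − 12 = -19/7.
For Player II: with q = P(b1), equating I's and II's payoffs gives 8q − 5 = −13q + 1 ⇒ q = 2/7.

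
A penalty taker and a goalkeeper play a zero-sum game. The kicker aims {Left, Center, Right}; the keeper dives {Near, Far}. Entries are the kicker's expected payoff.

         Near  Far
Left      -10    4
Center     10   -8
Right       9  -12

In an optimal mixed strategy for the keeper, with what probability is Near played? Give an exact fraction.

3/8

Row minima: Left → -10, Center → -8, Right → -12; maximin = -8.
Column maxima: Near → 10, Far → 4; minimax = 4.
-8 ≠ 4, so there is no saddle point; optimal play is mixed.
Right is strictly dominated by Center, so the kicker never plays it.
On the remaining 2×2 (Left, Center vs Near, Far):
Let the kicker play Left with probability p. Expected payoff against Near: (-10)p + 10(1−p) = −20p + 10; against Far: 4p + (-8)(1−p) = 12p − 8.
Setting these equal: −20p + 10 = 12p − 8 ⇒ −32p = -18 ⇒ p = 9/16, and the value is (-20)·(9/16) + 10 = -5/4.
For the keeper: with q = P(Near), equating Left's and Center's payoffs gives −14q + 4 = 18q − 8 ⇒ q = 3/8.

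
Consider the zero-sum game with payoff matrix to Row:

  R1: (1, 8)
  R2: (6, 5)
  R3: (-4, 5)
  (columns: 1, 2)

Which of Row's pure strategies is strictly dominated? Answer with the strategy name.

R1 gives a strictly higher payoff than R3 against every column: 1 > -4, 8 > 5.
So R3 is strictly dominated and Row never plays it.

R3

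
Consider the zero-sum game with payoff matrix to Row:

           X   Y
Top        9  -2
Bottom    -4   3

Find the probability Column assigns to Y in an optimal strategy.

Row minima: Top → -2, Bottom → -4; maximin = -2.
Column maxima: X → 9, Y → 3; minimax = 3.
-2 ≠ 3, so there is no saddle point; optimal play is mixed.
Let Row play Top with probability p. Expected payoff against X: 9p + (-4)(1−p) = 13p − 4; against Y: (-2)p + 3(1−p) = −5p + 3.
Setting these equal: 13p − 4 = −5p + 3 ⇒ 18p = 7 ⇒ p = 7/18, and the value is (13)·(7/18) − 4 = 19/18.
For Column: with q = P(X), equating Top's and Bottom's payoffs gives 11q − 2 = −7q + 3 ⇒ q = 5/18.

13/18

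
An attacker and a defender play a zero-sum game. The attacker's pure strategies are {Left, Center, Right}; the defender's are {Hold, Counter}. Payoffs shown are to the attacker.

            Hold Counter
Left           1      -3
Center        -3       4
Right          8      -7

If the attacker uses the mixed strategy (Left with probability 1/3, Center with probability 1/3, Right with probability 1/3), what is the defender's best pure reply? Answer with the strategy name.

Counter

If the defender plays Hold, the attacker's expected payoff is (1/3)·1 + (1/3)·(-3) + (1/3)·8 = 2.
If the defender plays Counter, the attacker's expected payoff is (1/3)·(-3) + (1/3)·4 + (1/3)·(-7) = -2.
The defender minimizes the attacker's payoff; the smallest is -2, so the best response is Counter.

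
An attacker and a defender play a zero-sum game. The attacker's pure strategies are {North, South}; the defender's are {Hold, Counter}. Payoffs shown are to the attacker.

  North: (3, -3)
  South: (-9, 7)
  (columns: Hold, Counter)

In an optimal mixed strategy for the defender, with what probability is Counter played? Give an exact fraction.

Row minima: North → -3, South → -9; maximin = -3.
Column maxima: Hold → 3, Counter → 7; minimax = 3.
-3 ≠ 3, so there is no saddle point; optimal play is mixed.
Let the attacker play North with probability p. Expected payoff against Hold: 3p + (-9)(1−p) = 12p − 9; against Counter: (-3)p + 7(1−p) = −10p + 7.
Setting these equal: 12p − 9 = −10p + 7 ⇒ 22p = 16 ⇒ p = 8/11, and the value is (12)·(8/11) − 9 = -3/11.
For the defender: with q = P(Hold), equating North's and South's payoffs gives 6q − 3 = −16q + 7 ⇒ q = 5/11.

6/11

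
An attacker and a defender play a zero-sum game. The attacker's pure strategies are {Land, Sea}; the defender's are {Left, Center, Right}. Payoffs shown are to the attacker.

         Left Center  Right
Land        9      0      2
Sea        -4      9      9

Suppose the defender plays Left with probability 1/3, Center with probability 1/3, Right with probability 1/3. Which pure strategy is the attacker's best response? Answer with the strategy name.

Sea

Expected payoff of Land: (1/3)·9 + (1/3)·0 + (1/3)·2 = 11/3.
Expected payoff of Sea: (1/3)·(-4) + (1/3)·9 + (1/3)·9 = 14/3.
The largest is 14/3, so the attacker's best response is Sea.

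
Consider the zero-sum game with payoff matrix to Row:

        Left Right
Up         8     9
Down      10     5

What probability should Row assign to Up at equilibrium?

Row minima: Up → 8, Down → 5; maximin = 8.
Column maxima: Left → 10, Right → 9; minimax = 9.
8 ≠ 9, so there is no saddle point; optimal play is mixed.
Let Row play Up with probability p. Expected payoff against Left: 8p + 10(1−p) = −2p + 10; against Right: 9p + 5(1−p) = 4p + 5.
Setting these equal: −2p + 10 = 4p + 5 ⇒ −6p = -5 ⇒ p = 5/6, and the value is (-2)·(5/6) + 10 = 25/3.
For Column: with q = P(Left), equating Up's and Down's payoffs gives −q + 9 = 5q + 5 ⇒ q = 2/3.

5/6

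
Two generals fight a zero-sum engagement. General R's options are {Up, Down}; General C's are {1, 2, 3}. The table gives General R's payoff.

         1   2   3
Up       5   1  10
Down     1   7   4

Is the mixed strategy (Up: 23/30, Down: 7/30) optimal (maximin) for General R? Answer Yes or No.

Against 1 this mix gives (23/30)·5 + (7/30)·1 = 61/15.
Against 2 this mix gives (23/30)·1 + (7/30)·7 = 12/5.
Against 3 this mix gives (23/30)·10 + (7/30)·4 = 43/5.
General C will play 2, holding General R to 12/5. Shifting weight toward the row that does better against 2 would raise this floor (the equalizing mix achieves 17/5 against both 2 and 1), so the proposed strategy is not optimal.

No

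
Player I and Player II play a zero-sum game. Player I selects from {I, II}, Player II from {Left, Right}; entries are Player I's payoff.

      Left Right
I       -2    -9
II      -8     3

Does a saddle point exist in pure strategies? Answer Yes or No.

Row minima: I → -9, II → -8; maximin = -8.
Column maxima: Left → -2, Right → 3; minimax = -2.
-8 ≠ -2, so no pure-strategy equilibrium exists.

No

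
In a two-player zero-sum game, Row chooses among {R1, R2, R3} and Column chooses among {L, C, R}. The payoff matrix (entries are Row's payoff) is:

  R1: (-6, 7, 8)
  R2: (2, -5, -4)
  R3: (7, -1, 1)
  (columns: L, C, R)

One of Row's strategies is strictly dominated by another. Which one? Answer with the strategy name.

R2

R3 gives a strictly higher payoff than R2 against every column: 7 > 2, -1 > -5, 1 > -4.
So R2 is strictly dominated and Row never plays it.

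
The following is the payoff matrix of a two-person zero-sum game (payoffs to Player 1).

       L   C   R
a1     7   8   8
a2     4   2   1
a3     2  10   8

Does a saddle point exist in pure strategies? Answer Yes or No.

Yes

Row minima: a1 → 7, a2 → 1, a3 → 2; maximin = 7.
Column maxima: L → 7, C → 10, R → 8; minimax = 7.
maximin = minimax = 7, so a saddle point exists.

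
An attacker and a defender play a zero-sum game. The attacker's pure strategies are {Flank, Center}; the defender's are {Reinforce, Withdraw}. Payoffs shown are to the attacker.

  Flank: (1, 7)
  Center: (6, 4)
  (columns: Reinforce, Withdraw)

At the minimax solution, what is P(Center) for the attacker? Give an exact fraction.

Row minima: Flank → 1, Center → 4; maximin = 4.
Column maxima: Reinforce → 6, Withdraw → 7; minimax = 6.
4 ≠ 6, so there is no saddle point; optimal play is mixed.
Let the attacker play Flank with probability p. Expected payoff against Reinforce: 1p + 6(1−p) = −5p + 6; against Withdraw: 7p + 4(1−p) = 3p + 4.
Setting these equal: −5p + 6 = 3p + 4 ⇒ −8p = -2 ⇒ p = 1/4, and the value is (-5)·(1/4) + 6 = 19/4.
For the defender: with q = P(Reinforce), equating Flank's and Center's payoffs gives −6q + 7 = 2q + 4 ⇒ q = 3/8.

3/4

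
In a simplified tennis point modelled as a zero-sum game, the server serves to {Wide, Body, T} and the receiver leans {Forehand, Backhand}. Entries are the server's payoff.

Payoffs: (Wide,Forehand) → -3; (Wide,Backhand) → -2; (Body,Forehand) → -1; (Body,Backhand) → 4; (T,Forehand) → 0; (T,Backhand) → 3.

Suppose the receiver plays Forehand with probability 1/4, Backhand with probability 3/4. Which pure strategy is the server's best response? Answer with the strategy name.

Body

Expected payoff of Wide: (1/4)·(-3) + (3/4)·(-2) = -9/4.
Expected payoff of Body: (1/4)·(-1) + (3/4)·4 = 11/4.
Expected payoff of T: (1/4)·0 + (3/4)·3 = 9/4.
The largest is 11/4, so the server's best response is Body.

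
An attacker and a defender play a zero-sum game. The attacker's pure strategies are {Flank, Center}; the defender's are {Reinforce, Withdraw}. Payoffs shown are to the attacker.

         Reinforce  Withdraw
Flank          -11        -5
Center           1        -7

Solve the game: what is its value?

-41/7

Row minima: Flank → -11, Center → -7; maximin = -7.
Column maxima: Reinforce → 1, Withdraw → -5; minimax = -5.
-7 ≠ -5, so there is no saddle point; optimal play is mixed.
Let the attacker play Flank with probability p. Expected payoff against Reinforce: (-11)p + 1(1−p) = −12p + 1; against Withdraw: (-5)p + (-7)(1−p) = 2p − 7.
Setting these equal: −12p + 1 = 2p − 7 ⇒ −14p = -8 ⇒ p = 4/7, and the value is (-12)·(4/7) + 1 = -41/7.
For the defender: with q = P(Reinforce), equating Flank's and Center's payoffs gives −6q − 5 = 8q − 7 ⇒ q = 1/7.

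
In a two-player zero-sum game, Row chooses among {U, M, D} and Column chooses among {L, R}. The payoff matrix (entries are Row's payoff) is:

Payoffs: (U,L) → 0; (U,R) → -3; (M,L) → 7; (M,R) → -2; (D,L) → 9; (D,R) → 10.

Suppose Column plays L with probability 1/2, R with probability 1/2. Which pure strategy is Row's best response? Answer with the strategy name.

D

Expected payoff of U: (1/2)·0 + (1/2)·(-3) = -3/2.
Expected payoff of M: (1/2)·7 + (1/2)·(-2) = 5/2.
Expected payoff of D: (1/2)·9 + (1/2)·10 = 19/2.
The largest is 19/2, so Row's best response is D.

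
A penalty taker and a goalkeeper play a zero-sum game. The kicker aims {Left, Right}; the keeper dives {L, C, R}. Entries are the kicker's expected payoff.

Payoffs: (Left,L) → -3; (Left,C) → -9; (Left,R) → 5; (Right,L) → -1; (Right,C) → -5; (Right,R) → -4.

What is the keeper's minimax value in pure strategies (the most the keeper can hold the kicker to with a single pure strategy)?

Column maxima: L → -1, C → -5, R → 5.
The smallest of these is -5.

-5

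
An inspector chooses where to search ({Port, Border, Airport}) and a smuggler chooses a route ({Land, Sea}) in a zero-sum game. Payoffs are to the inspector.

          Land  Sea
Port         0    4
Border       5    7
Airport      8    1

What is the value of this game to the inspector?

17/3

Row minima: Port → 0, Border → 5, Airport → 1; maximin = 5.
Column maxima: Land → 8, Sea → 7; minimax = 7.
5 ≠ 7, so there is no saddle point; optimal play is mixed.
Port is strictly dominated by Border, so the inspector never plays it.
On the remaining 2×2 (Border, Airport vs Land, Sea):
Let the inspector play Border with probability p. Expected payoff against Land: 5p + 8(1−p) = −3p + 8; against Sea: 7p + 1(1−p) = 6p + 1.
Setting these equal: −3p + 8 = 6p + 1 ⇒ −9p = -7 ⇒ p = 7/9, and the value is (-3)·(7/9) + 8 = 17/3.
For the smuggler: with q = P(Land), equating Border's and Airport's payoffs gives −2q + 7 = 7q + 1 ⇒ q = 2/3.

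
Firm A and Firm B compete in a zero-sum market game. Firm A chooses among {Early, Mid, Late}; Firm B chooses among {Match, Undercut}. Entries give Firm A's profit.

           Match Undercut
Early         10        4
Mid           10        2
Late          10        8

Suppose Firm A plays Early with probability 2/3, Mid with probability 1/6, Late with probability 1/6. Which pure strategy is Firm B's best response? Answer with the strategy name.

If Firm B plays Match, Firm A's expected payoff is (2/3)·10 + (1/6)·10 + (1/6)·10 = 10.
If Firm B plays Undercut, Firm A's expected payoff is (2/3)·4 + (1/6)·2 + (1/6)·8 = 13/3.
Firm B minimizes Firm A's payoff; the smallest is 13/3, so the best response is Undercut.

Undercut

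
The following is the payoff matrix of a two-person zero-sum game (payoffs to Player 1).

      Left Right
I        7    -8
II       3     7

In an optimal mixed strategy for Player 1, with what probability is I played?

4/19

Row minima: I → -8, II → 3; maximin = 3.
Column maxima: Left → 7, Right → 7; minimax = 7.
3 ≠ 7, so there is no saddle point; optimal play is mixed.
Let Player 1 play I with probability p. Expected payoff against Left: 7p + 3(1−p) = 4p + 3; against Right: (-8)p + 7(1−p) = −15p + 7.
Setting these equal: 4p + 3 = −15p + 7 ⇒ 19p = 4 ⇒ p = 4/19, and the value is (4)·(4/19) + 3 = 73/19.
For Player 2: with q = P(Left), equating I's and II's payoffs gives 15q − 8 = −4q + 7 ⇒ q = 15/19.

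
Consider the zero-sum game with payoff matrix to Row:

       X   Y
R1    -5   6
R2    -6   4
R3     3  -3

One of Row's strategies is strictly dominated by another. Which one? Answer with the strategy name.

R2

R1 gives a strictly higher payoff than R2 against every column: -5 > -6, 6 > 4.
So R2 is strictly dominated and Row never plays it.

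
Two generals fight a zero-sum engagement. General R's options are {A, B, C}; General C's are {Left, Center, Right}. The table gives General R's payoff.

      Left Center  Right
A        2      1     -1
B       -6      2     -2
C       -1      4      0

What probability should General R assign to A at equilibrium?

Row minima: A → -1, B → -6, C → -1; maximin = -1.
Column maxima: Left → 2, Center → 4, Right → 0; minimax = 0.
-1 ≠ 0, so there is no saddle point; optimal play is mixed.
B is strictly dominated by C, so General R never plays it.
Center is strictly dominated by Right (it gives General R strictly more in every row), so General C never plays it.
On the remaining 2×2 (A, C vs Left, Right):
Let General R play A with probability p. Expected payoff against Left: 2p + (-1)(1−p) = 3p − 1; against Right: (-1)p + 0(1−p) = −p.
Setting these equal: 3p − 1 = −p ⇒ 4p = 1 ⇒ p = 1/4, and the value is (3)·(1/4) − 1 = -1/4.
For General C: with q = P(Left), equating A's and C's payoffs gives 3q − 1 = −q ⇒ q = 1/4.

1/4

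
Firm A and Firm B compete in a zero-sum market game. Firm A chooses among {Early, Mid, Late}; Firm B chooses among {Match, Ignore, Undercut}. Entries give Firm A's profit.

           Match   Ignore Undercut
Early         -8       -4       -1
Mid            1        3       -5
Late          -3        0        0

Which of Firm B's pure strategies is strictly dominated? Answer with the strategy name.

Match holds Firm A's payoff strictly below Ignore in every row: -8 < -4, 1 < 3, -3 < 0.
So Ignore is strictly dominated for Firm B.

Ignore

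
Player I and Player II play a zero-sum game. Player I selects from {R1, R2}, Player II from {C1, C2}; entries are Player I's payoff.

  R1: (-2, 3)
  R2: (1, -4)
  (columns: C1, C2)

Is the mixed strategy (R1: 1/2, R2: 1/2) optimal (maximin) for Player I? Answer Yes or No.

Against C1 this mix gives (1/2)·(-2) + (1/2)·1 = -1/2.
Against C2 this mix gives (1/2)·3 + (1/2)·(-4) = -1/2.
All of Player II's active replies (C1, C2) yield -1/2, and no column does worse for Player I. The mix makes Player II indifferent and guarantees -1/2, so it is optimal.

Yes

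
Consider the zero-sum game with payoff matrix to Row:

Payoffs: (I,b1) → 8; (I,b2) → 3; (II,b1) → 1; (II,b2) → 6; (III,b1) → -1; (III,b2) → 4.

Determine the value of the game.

9/2

Row minima: I → 3, II → 1, III → -1; maximin = 3.
Column maxima: b1 → 8, b2 → 6; minimax = 6.
3 ≠ 6, so there is no saddle point; optimal play is mixed.
III is strictly dominated by II, so Row never plays it.
On the remaining 2×2 (I, II vs b1, b2):
Let Row play I with probability p. Expected payoff against b1: 8p + 1(1−p) = 7p + 1; against b2: 3p + 6(1−p) = −3p + 6.
Setting these equal: 7p + 1 = −3p + 6 ⇒ 10p = 5 ⇒ p = 1/2, and the value is (7)·(1/2) + 1 = 9/2.
For Column: with q = P(b1), equating I's and II's payoffs gives 5q + 3 = −5q + 6 ⇒ q = 3/10.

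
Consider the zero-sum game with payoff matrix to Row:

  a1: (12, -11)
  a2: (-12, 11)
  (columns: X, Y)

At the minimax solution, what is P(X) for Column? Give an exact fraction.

Row minima: a1 → -11, a2 → -12; maximin = -11.
Column maxima: X → 12, Y → 11; minimax = 11.
-11 ≠ 11, so there is no saddle point; optimal play is mixed.
Let Row play a1 with probability p. Expected payoff against X: 12p + (-12)(1−p) = 24p − 12; against Y: (-11)p + 11(1−p) = −22p + 11.
Setting these equal: 24p − 12 = −22p + 11 ⇒ 46p = 23 ⇒ p = 1/2, and the value is (24)·(1/2) − 12 = 0.
For Column: with q = P(X), equating a1's and a2's payoffs gives 23q − 11 = −23q + 11 ⇒ q = 11/23.

11/23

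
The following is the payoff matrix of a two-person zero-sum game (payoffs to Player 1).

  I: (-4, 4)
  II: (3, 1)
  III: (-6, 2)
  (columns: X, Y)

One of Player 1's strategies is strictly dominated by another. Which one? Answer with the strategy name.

I gives a strictly higher payoff than III against every column: -4 > -6, 4 > 2.
So III is strictly dominated and Player 1 never plays it.

III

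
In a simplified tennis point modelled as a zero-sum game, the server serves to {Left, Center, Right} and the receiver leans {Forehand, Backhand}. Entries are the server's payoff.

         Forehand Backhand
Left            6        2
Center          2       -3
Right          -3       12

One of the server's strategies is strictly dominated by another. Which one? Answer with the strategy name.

Left gives a strictly higher payoff than Center against every column: 6 > 2, 2 > -3.
So Center is strictly dominated and the server never plays it.

Center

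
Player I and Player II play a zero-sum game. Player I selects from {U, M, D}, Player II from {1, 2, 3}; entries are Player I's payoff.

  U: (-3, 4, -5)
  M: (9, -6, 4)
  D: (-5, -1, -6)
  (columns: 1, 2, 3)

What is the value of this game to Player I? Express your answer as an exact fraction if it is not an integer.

-14/19

Row minima: U → -5, M → -6, D → -6; maximin = -5.
Column maxima: 1 → 9, 2 → 4, 3 → 4; minimax = 4.
-5 ≠ 4, so there is no saddle point; optimal play is mixed.
D is strictly dominated by U, so Player I never plays it.
1 is strictly dominated by 3 (it gives Player I strictly more in every row), so Player II never plays it.
On the remaining 2×2 (U, M vs 2, 3):
Let Player I play U with probability p. Expected payoff against 2: 4p + (-6)(1−p) = 10p − 6; against 3: (-5)p + 4(1−p) = −9p + 4.
Setting these equal: 10p − 6 = −9p + 4 ⇒ 19p = 10 ⇒ p = 10/19, and the value is (10)·(10/19) − 6 = -14/19.
For Player II: with q = P(2), equating U's and M's payoffs gives 9q − 5 = −10q + 4 ⇒ q = 9/19.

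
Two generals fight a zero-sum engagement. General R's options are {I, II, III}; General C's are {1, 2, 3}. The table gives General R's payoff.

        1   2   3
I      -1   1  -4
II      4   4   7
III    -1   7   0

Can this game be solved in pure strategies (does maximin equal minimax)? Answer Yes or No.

Row minima: I → -4, II → 4, III → -1; maximin = 4.
Column maxima: 1 → 4, 2 → 7, 3 → 7; minimax = 4.
maximin = minimax = 4, so a saddle point exists.

Yes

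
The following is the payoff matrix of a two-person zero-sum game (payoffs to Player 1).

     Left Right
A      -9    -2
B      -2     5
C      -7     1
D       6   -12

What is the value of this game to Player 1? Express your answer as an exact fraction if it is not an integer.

Row minima: A → -9, B → -2, C → -7, D → -12; maximin = -2.
Column maxima: Left → 6, Right → 5; minimax = 5.
-2 ≠ 5, so there is no saddle point; optimal play is mixed.
A is strictly dominated by B, so Player 1 never plays it.
C is strictly dominated by B, so Player 1 never plays it.
On the remaining 2×2 (B, D vs Left, Right):
Let Player 1 play B with probability p. Expected payoff against Left: (-2)p + 6(1−p) = −8p + 6; against Right: 5p + (-12)(1−p) = 17p − 12.
Setting these equal: −8p + 6 = 17p − 12 ⇒ −25p = -18 ⇒ p = 18/25, and the value is (-8)·(18/25) + 6 = 6/25.
For Player 2: with q = P(Left), equating B's and D's payoffs gives −7q + 5 = 18q − 12 ⇒ q = 17/25.

6/25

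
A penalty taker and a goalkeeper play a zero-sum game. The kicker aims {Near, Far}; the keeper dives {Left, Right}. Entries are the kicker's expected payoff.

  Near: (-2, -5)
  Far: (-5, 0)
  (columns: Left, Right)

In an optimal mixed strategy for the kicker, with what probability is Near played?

5/8

Row minima: Near → -5, Far → -5; maximin = -5.
Column maxima: Left → -2, Right → 0; minimax = -2.
-5 ≠ -2, so there is no saddle point; optimal play is mixed.
Let the kicker play Near with probability p. Expected payoff against Left: (-2)p + (-5)(1−p) = 3p − 5; against Right: (-5)p + 0(1−p) = −5p.
Setting these equal: 3p − 5 = −5p ⇒ 8p = 5 ⇒ p = 5/8, and the value is (3)·(5/8) − 5 = -25/8.
For the keeper: with q = P(Left), equating Near's and Far's payoffs gives 3q − 5 = −5q ⇒ q = 5/8.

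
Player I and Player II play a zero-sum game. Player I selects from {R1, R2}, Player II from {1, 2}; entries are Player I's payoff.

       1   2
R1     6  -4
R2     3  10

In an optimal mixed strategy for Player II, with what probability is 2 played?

Row minima: R1 → -4, R2 → 3; maximin = 3.
Column maxima: 1 → 6, 2 → 10; minimax = 6.
3 ≠ 6, so there is no saddle point; optimal play is mixed.
Let Player I play R1 with probability p. Expected payoff against 1: 6p + 3(1−p) = 3p + 3; against 2: (-4)p + 10(1−p) = −14p + 10.
Setting these equal: 3p + 3 = −14p + 10 ⇒ 17p = 7 ⇒ p = 7/17, and the value is (3)·(7/17) + 3 = 72/17.
For Player II: with q = P(1), equating R1's and R2's payoffs gives 10q − 4 = −7q + 10 ⇒ q = 14/17.

3/17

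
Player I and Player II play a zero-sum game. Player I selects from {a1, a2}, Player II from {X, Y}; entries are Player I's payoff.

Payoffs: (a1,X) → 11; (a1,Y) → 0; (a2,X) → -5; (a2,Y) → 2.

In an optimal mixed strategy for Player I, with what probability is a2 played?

11/18

Row minima: a1 → 0, a2 → -5; maximin = 0.
Column maxima: X → 11, Y → 2; minimax = 2.
0 ≠ 2, so there is no saddle point; optimal play is mixed.
Let Player I play a1 with probability p. Expected payoff against X: 11p + (-5)(1−p) = 16p − 5; against Y: 0p + 2(1−p) = −2p + 2.
Setting these equal: 16p − 5 = −2p + 2 ⇒ 18p = 7 ⇒ p = 7/18, and the value is (16)·(7/18) − 5 = 11/9.
For Player II: with q = P(X), equating a1's and a2's payoffs gives 11q = −7q + 2 ⇒ q = 1/9.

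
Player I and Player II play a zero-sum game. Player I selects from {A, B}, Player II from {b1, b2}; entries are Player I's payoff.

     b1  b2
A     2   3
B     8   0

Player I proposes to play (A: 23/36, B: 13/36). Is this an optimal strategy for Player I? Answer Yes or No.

Against b1 this mix gives (23/36)·2 + (13/36)·8 = 25/6.
Against b2 this mix gives (23/36)·3 + (13/36)·0 = 23/12.
Player II will play b2, holding Player I to 23/12. Shifting weight toward the row that does better against b2 would raise this floor (the equalizing mix achieves 8/3 against both b2 and b1), so the proposed strategy is not optimal.

No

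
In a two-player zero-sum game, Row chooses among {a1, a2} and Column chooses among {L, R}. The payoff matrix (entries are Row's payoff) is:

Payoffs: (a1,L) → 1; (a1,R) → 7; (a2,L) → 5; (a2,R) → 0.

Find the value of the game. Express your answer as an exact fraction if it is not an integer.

35/11

Row minima: a1 → 1, a2 → 0; maximin = 1.
Column maxima: L → 5, R → 7; minimax = 5.
1 ≠ 5, so there is no saddle point; optimal play is mixed.
Let Row play a1 with probability p. Expected payoff against L: 1p + 5(1−p) = −4p + 5; against R: 7p + 0(1−p) = 7p.
Setting these equal: −4p + 5 = 7p ⇒ −11p = -5 ⇒ p = 5/11, and the value is (-4)·(5/11) + 5 = 35/11.
For Column: with q = P(L), equating a1's and a2's payoffs gives −6q + 7 = 5q ⇒ q = 7/11.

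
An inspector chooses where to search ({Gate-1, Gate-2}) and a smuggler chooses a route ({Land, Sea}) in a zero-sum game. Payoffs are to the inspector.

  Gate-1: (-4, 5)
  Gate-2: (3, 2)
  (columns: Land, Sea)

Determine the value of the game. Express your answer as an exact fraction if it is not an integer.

23/10

Row minima: Gate-1 → -4, Gate-2 → 2; maximin = 2.
Column maxima: Land → 3, Sea → 5; minimax = 3.
2 ≠ 3, so there is no saddle point; optimal play is mixed.
Let the inspector play Gate-1 with probability p. Expected payoff against Land: (-4)p + 3(1−p) = −7p + 3; against Sea: 5p + 2(1−p) = 3p + 2.
Setting these equal: −7p + 3 = 3p + 2 ⇒ −10p = -1 ⇒ p = 1/10, and the value is (-7)·(1/10) + 3 = 23/10.
For the smuggler: with q = P(Land), equating Gate-1's and Gate-2's payoffs gives −9q + 5 = q + 2 ⇒ q = 3/10.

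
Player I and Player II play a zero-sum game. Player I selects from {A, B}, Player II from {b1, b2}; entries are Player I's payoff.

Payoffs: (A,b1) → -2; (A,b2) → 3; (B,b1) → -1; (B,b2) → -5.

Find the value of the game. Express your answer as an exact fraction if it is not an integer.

-13/9

Row minima: A → -2, B → -5; maximin = -2.
Column maxima: b1 → -1, b2 → 3; minimax = -1.
-2 ≠ -1, so there is no saddle point; optimal play is mixed.
Let Player I play A with probability p. Expected payoff against b1: (-2)p + (-1)(1−p) = −p − 1; against b2: 3p + (-5)(1−p) = 8p − 5.
Setting these equal: −p − 1 = 8p − 5 ⇒ −9p = -4 ⇒ p = 4/9, and the value is (-1)·(4/9) − 1 = -13/9.
For Player II: with q = P(b1), equating A's and B's payoffs gives −5q + 3 = 4q − 5 ⇒ q = 8/9.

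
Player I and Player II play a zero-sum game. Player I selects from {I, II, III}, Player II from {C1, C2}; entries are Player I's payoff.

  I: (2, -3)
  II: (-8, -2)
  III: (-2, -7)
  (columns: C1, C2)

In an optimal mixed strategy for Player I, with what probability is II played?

Row minima: I → -3, II → -8, III → -7; maximin = -3.
Column maxima: C1 → 2, C2 → -2; minimax = -2.
-3 ≠ -2, so there is no saddle point; optimal play is mixed.
III is strictly dominated by I, so Player I never plays it.
On the remaining 2×2 (I, II vs C1, C2):
Let Player I play I with probability p. Expected payoff against C1: 2p + (-8)(1−p) = 10p − 8; against C2: (-3)p + (-2)(1−p) = −p − 2.
Setting these equal: 10p − 8 = −p − 2 ⇒ 11p = 6 ⇒ p = 6/11, and the value is (10)·(6/11) − 8 = -28/11.
For Player II: with q = P(C1), equating I's and II's payoffs gives 5q − 3 = −6q − 2 ⇒ q = 1/11.

5/11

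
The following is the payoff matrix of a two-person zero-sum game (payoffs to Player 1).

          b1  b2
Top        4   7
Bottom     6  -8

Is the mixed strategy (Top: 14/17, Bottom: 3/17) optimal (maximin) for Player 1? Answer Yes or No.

Yes

Against b1 this mix gives (14/17)·4 + (3/17)·6 = 74/17.
Against b2 this mix gives (14/17)·7 + (3/17)·(-8) = 74/17.
All of Player 2's active replies (b1, b2) yield 74/17, and no column does worse for Player 1. The mix makes Player 2 indifferent and guarantees 74/17, so it is optimal.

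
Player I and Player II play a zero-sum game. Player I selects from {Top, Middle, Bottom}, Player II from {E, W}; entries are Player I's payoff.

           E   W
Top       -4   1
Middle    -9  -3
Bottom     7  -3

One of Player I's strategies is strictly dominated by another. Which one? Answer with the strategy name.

Middle

Top gives a strictly higher payoff than Middle against every column: -4 > -9, 1 > -3.
So Middle is strictly dominated and Player I never plays it.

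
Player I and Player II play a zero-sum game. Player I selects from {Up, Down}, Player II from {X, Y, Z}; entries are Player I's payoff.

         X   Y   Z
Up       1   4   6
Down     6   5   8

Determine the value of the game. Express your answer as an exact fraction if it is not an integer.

5

Row minima: Up → 1, Down → 5; maximin = 5.
Column maxima: X → 6, Y → 5, Z → 8; minimax = 5.
Since maximin = minimax = 5, there is a saddle point and the value is 5.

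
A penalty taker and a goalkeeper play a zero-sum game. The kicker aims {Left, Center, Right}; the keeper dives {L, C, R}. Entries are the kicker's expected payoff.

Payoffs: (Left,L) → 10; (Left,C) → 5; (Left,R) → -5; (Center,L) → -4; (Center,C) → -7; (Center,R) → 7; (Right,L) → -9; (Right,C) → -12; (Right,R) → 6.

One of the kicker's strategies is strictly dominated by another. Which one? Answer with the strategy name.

Center gives a strictly higher payoff than Right against every column: -4 > -9, -7 > -12, 7 > 6.
So Right is strictly dominated and the kicker never plays it.

Right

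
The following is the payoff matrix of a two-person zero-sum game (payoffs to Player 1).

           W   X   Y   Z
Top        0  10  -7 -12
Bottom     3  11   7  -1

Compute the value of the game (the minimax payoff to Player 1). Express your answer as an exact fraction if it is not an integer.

Row minima: Top → -12, Bottom → -1; maximin = -1.
Column maxima: W → 3, X → 11, Y → 7, Z → -1; minimax = -1.
Since maximin = minimax = -1, there is a saddle point and the value is -1.

-1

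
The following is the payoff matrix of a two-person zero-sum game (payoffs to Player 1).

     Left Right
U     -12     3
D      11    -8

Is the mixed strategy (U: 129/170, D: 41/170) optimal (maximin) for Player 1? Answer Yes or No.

No

Against Left this mix gives (129/170)·(-12) + (41/170)·11 = -1097/170.
Against Right this mix gives (129/170)·3 + (41/170)·(-8) = 59/170.
Player 2 will play Left, holding Player 1 to -1097/170. Shifting weight toward the row that does better against Left would raise this floor (the equalizing mix achieves -63/34 against both Left and Right), so the proposed strategy is not optimal.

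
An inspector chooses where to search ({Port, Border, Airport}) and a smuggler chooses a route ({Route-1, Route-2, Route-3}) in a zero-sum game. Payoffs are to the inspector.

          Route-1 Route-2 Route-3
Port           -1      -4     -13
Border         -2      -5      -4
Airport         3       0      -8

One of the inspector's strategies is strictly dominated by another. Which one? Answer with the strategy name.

Port

Airport gives a strictly higher payoff than Port against every column: 3 > -1, 0 > -4, -8 > -13.
So Port is strictly dominated and the inspector never plays it.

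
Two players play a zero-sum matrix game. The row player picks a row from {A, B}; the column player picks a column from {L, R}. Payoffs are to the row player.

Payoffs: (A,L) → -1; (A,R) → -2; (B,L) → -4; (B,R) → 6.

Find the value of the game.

Row minima: A → -2, B → -4; maximin = -2.
Column maxima: L → -1, R → 6; minimax = -1.
-2 ≠ -1, so there is no saddle point; optimal play is mixed.
Let the row player play A with probability p. Expected payoff against L: (-1)p + (-4)(1−p) = 3p − 4; against R: (-2)p + 6(1−p) = −8p + 6.
Setting these equal: 3p − 4 = −8p + 6 ⇒ 11p = 10 ⇒ p = 10/11, and the value is (3)·(10/11) − 4 = -14/11.
For the column player: with q = P(L), equating A's and B's payoffs gives q − 2 = −10q + 6 ⇒ q = 8/11.

-14/11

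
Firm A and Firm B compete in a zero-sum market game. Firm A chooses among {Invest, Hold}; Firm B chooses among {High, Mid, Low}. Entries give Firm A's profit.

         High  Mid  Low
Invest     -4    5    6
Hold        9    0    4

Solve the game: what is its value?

Row minima: Invest → -4, Hold → 0; maximin = 0.
Column maxima: High → 9, Mid → 5, Low → 6; minimax = 5.
0 ≠ 5, so there is no saddle point; optimal play is mixed.
Low is strictly dominated by Mid (it gives Firm A strictly more in every row), so Firm B never plays it.
On the remaining 2×2 (Invest, Hold vs High, Mid):
Let Firm A play Invest with probability p. Expected payoff against High: (-4)p + 9(1−p) = −13p + 9; against Mid: 5p + 0(1−p) = 5p.
Setting these equal: −13p + 9 = 5p ⇒ −18p = -9 ⇒ p = 1/2, and the value is (-13)·(1/2) + 9 = 5/2.
For Firm B: with q = P(High), equating Invest's and Hold's payoffs gives −9q + 5 = 9q ⇒ q = 5/18.

5/2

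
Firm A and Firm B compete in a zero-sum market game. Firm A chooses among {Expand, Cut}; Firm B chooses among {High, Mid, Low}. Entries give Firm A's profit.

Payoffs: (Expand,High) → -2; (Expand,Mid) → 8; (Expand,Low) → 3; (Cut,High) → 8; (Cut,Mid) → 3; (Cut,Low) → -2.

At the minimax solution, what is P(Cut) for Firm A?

1/3

Row minima: Expand → -2, Cut → -2; maximin = -2.
Column maxima: High → 8, Mid → 8, Low → 3; minimax = 3.
-2 ≠ 3, so there is no saddle point; optimal play is mixed.
Mid is strictly dominated by Low (it gives Firm A strictly more in every row), so Firm B never plays it.
On the remaining 2×2 (Expand, Cut vs High, Low):
Let Firm A play Expand with probability p. Expected payoff against High: (-2)p + 8(1−p) = −10p + 8; against Low: 3p + (-2)(1−p) = 5p − 2.
Setting these equal: −10p + 8 = 5p − 2 ⇒ −15p = -10 ⇒ p = 2/3, and the value is (-10)·(2/3) + 8 = 4/3.
For Firm B: with q = P(High), equating Expand's and Cut's payoffs gives −5q + 3 = 10q − 2 ⇒ q = 1/3.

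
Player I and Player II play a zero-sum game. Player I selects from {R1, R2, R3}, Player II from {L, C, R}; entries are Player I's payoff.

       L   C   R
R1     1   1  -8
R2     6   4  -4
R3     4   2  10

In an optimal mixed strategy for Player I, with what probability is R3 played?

1/2

Row minima: R1 → -8, R2 → -4, R3 → 2; maximin = 2.
Column maxima: L → 6, C → 4, R → 10; minimax = 4.
2 ≠ 4, so there is no saddle point; optimal play is mixed.
R1 is strictly dominated by R2, so Player I never plays it.
With R1 eliminated, L is strictly dominated by C (it gives Player I strictly more in every remaining row), so Player II never plays it.
On the remaining 2×2 (R2, R3 vs C, R):
Let Player I play R2 with probability p. Expected payoff against C: 4p + 2(1−p) = 2p + 2; against R: (-4)p + 10(1−p) = −14p + 10.
Setting these equal: 2p + 2 = −14p + 10 ⇒ 16p = 8 ⇒ p = 1/2, and the value is (2)·(1/2) + 2 = 3.
For Player II: with q = P(C), equating R2's and R3's payoffs gives 8q − 4 = −8q + 10 ⇒ q = 7/8.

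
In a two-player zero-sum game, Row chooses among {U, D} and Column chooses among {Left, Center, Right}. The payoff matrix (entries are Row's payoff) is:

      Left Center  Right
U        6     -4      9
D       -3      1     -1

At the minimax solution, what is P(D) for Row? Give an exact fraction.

5/7

Row minima: U → -4, D → -3; maximin = -3.
Column maxima: Left → 6, Center → 1, Right → 9; minimax = 1.
-3 ≠ 1, so there is no saddle point; optimal play is mixed.
Right is strictly dominated by Left (it gives Row strictly more in every row), so Column never plays it.
On the remaining 2×2 (U, D vs Left, Center):
Let Row play U with probability p. Expected payoff against Left: 6p + (-3)(1−p) = 9p − 3; against Center: (-4)p + 1(1−p) = −5p + 1.
Setting these equal: 9p − 3 = −5p + 1 ⇒ 14p = 4 ⇒ p = 2/7, and the value is (9)·(2/7) − 3 = -3/7.
For Column: with q = P(Left), equating U's and D's payoffs gives 10q − 4 = −4q + 1 ⇒ q = 5/14.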